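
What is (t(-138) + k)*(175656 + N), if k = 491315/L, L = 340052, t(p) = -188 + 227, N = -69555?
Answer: 1459243445643/340052 ≈ 4.2912e+6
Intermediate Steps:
t(p) = 39
k = 491315/340052 ≈ 1.4448
(t(-138) + k)*(175656 + N) = (39 + 491315/340052)*(175656 - 69555) = (13753343/340052)*106101 = 1459243445643/340052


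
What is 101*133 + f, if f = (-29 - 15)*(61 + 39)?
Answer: 9033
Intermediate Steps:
f = -4400 (f = -44*100 = -4400)
101*133 + f = 101*133 - 4400 = 13433 - 4400 = 9033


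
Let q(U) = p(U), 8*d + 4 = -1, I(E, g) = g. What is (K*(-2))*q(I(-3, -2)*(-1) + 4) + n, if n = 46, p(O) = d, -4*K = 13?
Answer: 671/16 ≈ 41.938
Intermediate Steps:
K = -13/4 (K = -¼*13 = -13/4 ≈ -3.2500)
d = -5/8 (d = -½ + (⅛)*(-1) = -½ - ⅛ = -5/8 ≈ -0.62500)
p(O) = -5/8
q(U) = -5/8
(K*(-2))*q(I(-3, -2)*(-1) + 4) + n = -13/4*(-2)*(-5/8) + 46 = (13/2)*(-5/8) + 46 = -65/16 + 46 = 671/16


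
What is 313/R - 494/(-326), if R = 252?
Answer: 113263/41076 ≈ 2.7574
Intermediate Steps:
313/R - 494/(-326) = 313/252 - 494/(-326) = 313*(1/252) - 494*(-1/326) = 313/252 + 247/163 = 113263/41076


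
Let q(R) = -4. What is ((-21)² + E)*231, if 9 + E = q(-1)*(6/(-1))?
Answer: 105336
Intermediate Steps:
E = 15 (E = -9 - 24/(-1) = -9 - 24*(-1) = -9 - 4*(-6) = -9 + 24 = 15)
((-21)² + E)*231 = ((-21)² + 15)*231 = (441 + 15)*231 = 456*231 = 105336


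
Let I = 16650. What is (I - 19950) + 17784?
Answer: 14484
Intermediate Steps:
(I - 19950) + 17784 = (16650 - 19950) + 17784 = -3300 + 17784 = 14484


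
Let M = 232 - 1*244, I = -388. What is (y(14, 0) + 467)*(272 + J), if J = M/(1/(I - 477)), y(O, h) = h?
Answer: 4974484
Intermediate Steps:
M = -12 (M = 232 - 244 = -12)
J = 10380 (J = -12/(1/(-388 - 477)) = -12/(1/(-865)) = -12/(-1/865) = -12*(-865) = 10380)
(y(14, 0) + 467)*(272 + J) = (0 + 467)*(272 + 10380) = 467*10652 = 4974484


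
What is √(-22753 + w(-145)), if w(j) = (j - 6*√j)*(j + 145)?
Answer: I*√22753 ≈ 150.84*I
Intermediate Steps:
w(j) = (145 + j)*(j - 6*√j) (w(j) = (j - 6*√j)*(145 + j) = (145 + j)*(j - 6*√j))
√(-22753 + w(-145)) = √(-22753 + ((-145)² - 870*I*√145 - (-870)*I*√145 + 145*(-145))) = √(-22753 + (21025 - 870*I*√145 - (-870)*I*√145 - 21025)) = √(-22753 + (21025 - 870*I*√145 + 870*I*√145 - 21025)) = √(-22753 + 0) = √(-22753) = I*√22753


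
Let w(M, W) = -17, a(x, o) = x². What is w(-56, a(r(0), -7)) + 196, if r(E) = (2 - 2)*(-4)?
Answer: 179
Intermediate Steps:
r(E) = 0 (r(E) = 0*(-4) = 0)
w(-56, a(r(0), -7)) + 196 = -17 + 196 = 179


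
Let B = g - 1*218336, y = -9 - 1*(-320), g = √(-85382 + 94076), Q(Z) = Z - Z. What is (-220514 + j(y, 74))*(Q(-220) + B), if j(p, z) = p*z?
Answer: 43121360000 - 592500*√966 ≈ 4.3103e+10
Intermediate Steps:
Q(Z) = 0
g = 3*√966 (g = √8694 = 3*√966 ≈ 93.242)
y = 311 (y = -9 + 320 = 311)
B = -218336 + 3*√966 (B = 3*√966 - 1*218336 = 3*√966 - 218336 = -218336 + 3*√966 ≈ -2.1824e+5)
(-220514 + j(y, 74))*(Q(-220) + B) = (-220514 + 311*74)*(0 + (-218336 + 3*√966)) = (-220514 + 23014)*(-218336 + 3*√966) = -197500*(-218336 + 3*√966) = 43121360000 - 592500*√966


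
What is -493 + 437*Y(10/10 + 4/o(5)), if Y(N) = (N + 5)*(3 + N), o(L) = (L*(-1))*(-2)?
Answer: 295323/25 ≈ 11813.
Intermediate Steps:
o(L) = 2*L (o(L) = -L*(-2) = 2*L)
Y(N) = (3 + N)*(5 + N) (Y(N) = (5 + N)*(3 + N) = (3 + N)*(5 + N))
-493 + 437*Y(10/10 + 4/o(5)) = -493 + 437*(15 + (10/10 + 4/((2*5)))² + 8*(10/10 + 4/((2*5)))) = -493 + 437*(15 + (10*(⅒) + 4/10)² + 8*(10*(⅒) + 4/10)) = -493 + 437*(15 + (1 + 4*(⅒))² + 8*(1 + 4*(⅒))) = -493 + 437*(15 + (1 + ⅖)² + 8*(1 + ⅖)) = -493 + 437*(15 + (7/5)² + 8*(7/5)) = -493 + 437*(15 + 49/25 + 56/5) = -493 + 437*(704/25) = -493 + 307648/25 = 295323/25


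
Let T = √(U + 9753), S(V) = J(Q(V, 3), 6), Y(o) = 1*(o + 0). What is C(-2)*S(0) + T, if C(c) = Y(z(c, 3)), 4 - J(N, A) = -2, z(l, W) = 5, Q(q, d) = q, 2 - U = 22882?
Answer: 30 + I*√13127 ≈ 30.0 + 114.57*I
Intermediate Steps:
U = -22880 (U = 2 - 1*22882 = 2 - 22882 = -22880)
Y(o) = o (Y(o) = 1*o = o)
J(N, A) = 6 (J(N, A) = 4 - 1*(-2) = 4 + 2 = 6)
S(V) = 6
C(c) = 5
T = I*√13127 (T = √(-22880 + 9753) = √(-13127) = I*√13127 ≈ 114.57*I)
C(-2)*S(0) + T = 5*6 + I*√13127 = 30 + I*√13127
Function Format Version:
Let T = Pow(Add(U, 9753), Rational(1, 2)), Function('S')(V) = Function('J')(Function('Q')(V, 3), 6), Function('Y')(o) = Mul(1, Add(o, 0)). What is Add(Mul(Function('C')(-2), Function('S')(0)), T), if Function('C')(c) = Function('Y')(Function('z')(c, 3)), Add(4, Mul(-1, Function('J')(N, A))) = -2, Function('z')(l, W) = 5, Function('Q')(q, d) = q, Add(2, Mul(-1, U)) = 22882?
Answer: Add(30, Mul(I, Pow(13127, Rational(1, 2)))) ≈ Add(30.000, Mul(114.57, I))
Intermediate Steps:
U = -22880 (U = Add(2, Mul(-1, 22882)) = Add(2, -22882) = -22880)
Function('Y')(o) = o (Function('Y')(o) = Mul(1, o) = o)
Function('J')(N, A) = 6 (Function('J')(N, A) = Add(4, Mul(-1, -2)) = Add(4, 2) = 6)
Function('S')(V) = 6
Function('C')(c) = 5
T = Mul(I, Pow(13127, Rational(1, 2))) (T = Pow(Add(-22880, 9753), Rational(1, 2)) = Pow(-13127, Rational(1, 2)) = Mul(I, Pow(13127, Rational(1, 2))) ≈ Mul(114.57, I))
Add(Mul(Function('C')(-2), Function('S')(0)), T) = Add(Mul(5, 6), Mul(I, Pow(13127, Rational(1, 2)))) = Add(30, Mul(I, Pow(13127, Rational(1, 2))))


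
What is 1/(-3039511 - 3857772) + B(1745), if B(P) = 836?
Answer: 5766128587/6897283 ≈ 836.00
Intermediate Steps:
1/(-3039511 - 3857772) + B(1745) = 1/(-3039511 - 3857772) + 836 = 1/(-6897283) + 836 = -1/6897283 + 836 = 5766128587/6897283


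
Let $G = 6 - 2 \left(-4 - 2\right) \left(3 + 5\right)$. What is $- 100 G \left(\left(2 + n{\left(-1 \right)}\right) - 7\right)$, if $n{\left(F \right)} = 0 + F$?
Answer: $61200$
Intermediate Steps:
$n{\left(F \right)} = F$
$G = 102$ ($G = 6 - 2 \left(\left(-6\right) 8\right) = 6 - -96 = 6 + 96 = 102$)
$- 100 G \left(\left(2 + n{\left(-1 \right)}\right) - 7\right) = \left(-100\right) 102 \left(\left(2 - 1\right) - 7\right) = - 10200 \left(1 - 7\right) = \left(-10200\right) \left(-6\right) = 61200$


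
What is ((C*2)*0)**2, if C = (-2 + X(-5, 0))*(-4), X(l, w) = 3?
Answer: 0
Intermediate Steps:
C = -4 (C = (-2 + 3)*(-4) = 1*(-4) = -4)
((C*2)*0)**2 = (-4*2*0)**2 = (-8*0)**2 = 0**2 = 0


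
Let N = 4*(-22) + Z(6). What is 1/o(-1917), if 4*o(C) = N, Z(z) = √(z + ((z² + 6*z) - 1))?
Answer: -32/697 - 4*√77/7667 ≈ -0.050489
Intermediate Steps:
Z(z) = √(-1 + z² + 7*z) (Z(z) = √(z + (-1 + z² + 6*z)) = √(-1 + z² + 7*z))
N = -88 + √77 (N = 4*(-22) + √(-1 + 6² + 7*6) = -88 + √(-1 + 36 + 42) = -88 + √77 ≈ -79.225)
o(C) = -22 + √77/4 (o(C) = (-88 + √77)/4 = -22 + √77/4)
1/o(-1917) = 1/(-22 + √77/4)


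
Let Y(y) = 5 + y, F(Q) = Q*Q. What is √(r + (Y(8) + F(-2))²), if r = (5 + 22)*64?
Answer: √2017 ≈ 44.911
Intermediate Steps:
F(Q) = Q²
r = 1728 (r = 27*64 = 1728)
√(r + (Y(8) + F(-2))²) = √(1728 + ((5 + 8) + (-2)²)²) = √(1728 + (13 + 4)²) = √(1728 + 17²) = √(1728 + 289) = √2017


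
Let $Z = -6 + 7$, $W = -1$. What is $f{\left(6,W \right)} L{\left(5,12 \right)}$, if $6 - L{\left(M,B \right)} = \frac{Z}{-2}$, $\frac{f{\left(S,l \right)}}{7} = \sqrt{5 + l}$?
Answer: $91$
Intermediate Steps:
$f{\left(S,l \right)} = 7 \sqrt{5 + l}$
$Z = 1$
$L{\left(M,B \right)} = \frac{13}{2}$ ($L{\left(M,B \right)} = 6 - 1 \frac{1}{-2} = 6 - 1 \left(- \frac{1}{2}\right) = 6 - - \frac{1}{2} = 6 + \frac{1}{2} = \frac{13}{2}$)
$f{\left(6,W \right)} L{\left(5,12 \right)} = 7 \sqrt{5 - 1} \cdot \frac{13}{2} = 7 \sqrt{4} \cdot \frac{13}{2} = 7 \cdot 2 \cdot \frac{13}{2} = 14 \cdot \frac{13}{2} = 91$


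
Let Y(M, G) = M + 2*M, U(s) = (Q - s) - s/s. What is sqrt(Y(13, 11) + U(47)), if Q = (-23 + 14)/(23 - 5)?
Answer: I*sqrt(38)/2 ≈ 3.0822*I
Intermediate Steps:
Q = -1/2 (Q = -9/18 = -9*1/18 = -1/2 ≈ -0.50000)
U(s) = -3/2 - s (U(s) = (-1/2 - s) - s/s = (-1/2 - s) - 1*1 = (-1/2 - s) - 1 = -3/2 - s)
Y(M, G) = 3*M
sqrt(Y(13, 11) + U(47)) = sqrt(3*13 + (-3/2 - 1*47)) = sqrt(39 + (-3/2 - 47)) = sqrt(39 - 97/2) = sqrt(-19/2) = I*sqrt(38)/2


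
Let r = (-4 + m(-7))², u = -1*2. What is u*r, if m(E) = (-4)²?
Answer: -288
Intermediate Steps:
m(E) = 16
u = -2
r = 144 (r = (-4 + 16)² = 12² = 144)
u*r = -2*144 = -288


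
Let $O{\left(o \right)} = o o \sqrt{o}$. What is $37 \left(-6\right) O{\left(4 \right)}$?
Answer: $-7104$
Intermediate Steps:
$O{\left(o \right)} = o^{\frac{5}{2}}$ ($O{\left(o \right)} = o^{2} \sqrt{o} = o^{\frac{5}{2}}$)
$37 \left(-6\right) O{\left(4 \right)} = 37 \left(-6\right) 4^{\frac{5}{2}} = \left(-222\right) 32 = -7104$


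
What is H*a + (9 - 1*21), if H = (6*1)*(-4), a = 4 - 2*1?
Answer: -60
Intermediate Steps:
a = 2 (a = 4 - 2 = 2)
H = -24 (H = 6*(-4) = -24)
H*a + (9 - 1*21) = -24*2 + (9 - 1*21) = -48 + (9 - 21) = -48 - 12 = -60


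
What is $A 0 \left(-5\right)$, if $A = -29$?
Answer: $0$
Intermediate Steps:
$A 0 \left(-5\right) = - 29 \cdot 0 \left(-5\right) = \left(-29\right) 0 = 0$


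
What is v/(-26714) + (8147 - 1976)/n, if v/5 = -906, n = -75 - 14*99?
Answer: -26372294/6504859 ≈ -4.0542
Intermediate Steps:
n = -1461 (n = -75 - 1386 = -1461)
v = -4530 (v = 5*(-906) = -4530)
v/(-26714) + (8147 - 1976)/n = -4530/(-26714) + (8147 - 1976)/(-1461) = -4530*(-1/26714) + 6171*(-1/1461) = 2265/13357 - 2057/487 = -26372294/6504859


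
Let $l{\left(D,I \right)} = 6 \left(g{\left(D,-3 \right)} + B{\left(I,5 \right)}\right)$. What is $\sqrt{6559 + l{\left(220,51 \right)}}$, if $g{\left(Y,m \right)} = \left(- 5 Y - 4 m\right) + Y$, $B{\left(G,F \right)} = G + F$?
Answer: $\sqrt{1687} \approx 41.073$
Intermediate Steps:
$B{\left(G,F \right)} = F + G$
$g{\left(Y,m \right)} = - 4 Y - 4 m$
$l{\left(D,I \right)} = 102 - 24 D + 6 I$ ($l{\left(D,I \right)} = 6 \left(\left(- 4 D - -12\right) + \left(5 + I\right)\right) = 6 \left(\left(- 4 D + 12\right) + \left(5 + I\right)\right) = 6 \left(\left(12 - 4 D\right) + \left(5 + I\right)\right) = 6 \left(17 + I - 4 D\right) = 102 - 24 D + 6 I$)
$\sqrt{6559 + l{\left(220,51 \right)}} = \sqrt{6559 + \left(102 - 5280 + 6 \cdot 51\right)} = \sqrt{6559 + \left(102 - 5280 + 306\right)} = \sqrt{6559 - 4872} = \sqrt{1687}$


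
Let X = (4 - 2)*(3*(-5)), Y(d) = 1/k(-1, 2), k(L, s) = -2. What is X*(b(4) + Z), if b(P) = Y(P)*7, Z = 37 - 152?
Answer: 3555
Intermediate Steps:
Z = -115
Y(d) = -½ (Y(d) = 1/(-2) = -½)
b(P) = -7/2 (b(P) = -½*7 = -7/2)
X = -30 (X = 2*(-15) = -30)
X*(b(4) + Z) = -30*(-7/2 - 115) = -30*(-237/2) = 3555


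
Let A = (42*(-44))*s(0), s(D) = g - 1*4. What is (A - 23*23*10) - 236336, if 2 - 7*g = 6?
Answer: -233178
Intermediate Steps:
g = -4/7 (g = 2/7 - ⅐*6 = 2/7 - 6/7 = -4/7 ≈ -0.57143)
s(D) = -32/7 (s(D) = -4/7 - 1*4 = -4/7 - 4 = -32/7)
A = 8448 (A = (42*(-44))*(-32/7) = -1848*(-32/7) = 8448)
(A - 23*23*10) - 236336 = (8448 - 23*23*10) - 236336 = (8448 - 529*10) - 236336 = (8448 - 5290) - 236336 = 3158 - 236336 = -233178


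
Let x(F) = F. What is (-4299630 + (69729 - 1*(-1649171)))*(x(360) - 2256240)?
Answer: 5821817192400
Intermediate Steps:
(-4299630 + (69729 - 1*(-1649171)))*(x(360) - 2256240) = (-4299630 + (69729 - 1*(-1649171)))*(360 - 2256240) = (-4299630 + (69729 + 1649171))*(-2255880) = (-4299630 + 1718900)*(-2255880) = -2580730*(-2255880) = 5821817192400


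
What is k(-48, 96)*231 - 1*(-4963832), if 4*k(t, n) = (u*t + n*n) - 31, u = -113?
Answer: 23230007/4 ≈ 5.8075e+6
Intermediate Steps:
k(t, n) = -31/4 - 113*t/4 + n²/4 (k(t, n) = ((-113*t + n*n) - 31)/4 = ((-113*t + n²) - 31)/4 = ((n² - 113*t) - 31)/4 = (-31 + n² - 113*t)/4 = -31/4 - 113*t/4 + n²/4)
k(-48, 96)*231 - 1*(-4963832) = (-31/4 - 113/4*(-48) + (¼)*96²)*231 - 1*(-4963832) = (-31/4 + 1356 + (¼)*9216)*231 + 4963832 = (-31/4 + 1356 + 2304)*231 + 4963832 = (14609/4)*231 + 4963832 = 3374679/4 + 4963832 = 23230007/4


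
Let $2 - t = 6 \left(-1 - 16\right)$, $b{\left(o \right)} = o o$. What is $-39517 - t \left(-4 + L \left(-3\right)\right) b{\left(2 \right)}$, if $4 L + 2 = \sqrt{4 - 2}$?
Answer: $-38477 + 312 \sqrt{2} \approx -38036.0$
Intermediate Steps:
$b{\left(o \right)} = o^{2}$
$t = 104$ ($t = 2 - 6 \left(-1 - 16\right) = 2 - 6 \left(-17\right) = 2 - -102 = 2 + 102 = 104$)
$L = - \frac{1}{2} + \frac{\sqrt{2}}{4}$ ($L = - \frac{1}{2} + \frac{\sqrt{4 - 2}}{4} = - \frac{1}{2} + \frac{\sqrt{2}}{4} \approx -0.14645$)
$-39517 - t \left(-4 + L \left(-3\right)\right) b{\left(2 \right)} = -39517 - 104 \left(-4 + \left(- \frac{1}{2} + \frac{\sqrt{2}}{4}\right) \left(-3\right)\right) 2^{2} = -39517 - 104 \left(-4 + \left(\frac{3}{2} - \frac{3 \sqrt{2}}{4}\right)\right) 4 = -39517 - 104 \left(- \frac{5}{2} - \frac{3 \sqrt{2}}{4}\right) 4 = -39517 - \left(-260 - 78 \sqrt{2}\right) 4 = -39517 - \left(-1040 - 312 \sqrt{2}\right) = -39517 + \left(1040 + 312 \sqrt{2}\right) = -38477 + 312 \sqrt{2}$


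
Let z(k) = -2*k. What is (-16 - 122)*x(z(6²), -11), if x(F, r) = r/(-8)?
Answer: -759/4 ≈ -189.75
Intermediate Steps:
x(F, r) = -r/8 (x(F, r) = r*(-⅛) = -r/8)
(-16 - 122)*x(z(6²), -11) = (-16 - 122)*(-⅛*(-11)) = -138*11/8 = -759/4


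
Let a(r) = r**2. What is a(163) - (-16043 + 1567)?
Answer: 41045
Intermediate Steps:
a(163) - (-16043 + 1567) = 163**2 - (-16043 + 1567) = 26569 - 1*(-14476) = 26569 + 14476 = 41045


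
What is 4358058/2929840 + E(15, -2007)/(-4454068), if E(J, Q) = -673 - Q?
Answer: 2425897284173/1631213323640 ≈ 1.4872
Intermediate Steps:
4358058/2929840 + E(15, -2007)/(-4454068) = 4358058/2929840 + (-673 - 1*(-2007))/(-4454068) = 4358058*(1/2929840) + (-673 + 2007)*(-1/4454068) = 2179029/1464920 + 1334*(-1/4454068) = 2179029/1464920 - 667/2227034 = 2425897284173/1631213323640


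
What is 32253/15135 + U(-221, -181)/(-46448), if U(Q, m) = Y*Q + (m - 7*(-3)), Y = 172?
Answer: 172985047/58582540 ≈ 2.9528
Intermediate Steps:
U(Q, m) = 21 + m + 172*Q (U(Q, m) = 172*Q + (m - 7*(-3)) = 172*Q + (m + 21) = 172*Q + (21 + m) = 21 + m + 172*Q)
32253/15135 + U(-221, -181)/(-46448) = 32253/15135 + (21 - 181 + 172*(-221))/(-46448) = 32253*(1/15135) + (21 - 181 - 38012)*(-1/46448) = 10751/5045 - 38172*(-1/46448) = 10751/5045 + 9543/11612 = 172985047/58582540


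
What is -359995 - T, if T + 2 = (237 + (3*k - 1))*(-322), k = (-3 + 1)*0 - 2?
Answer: -285933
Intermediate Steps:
k = -2 (k = -2*0 - 2 = 0 - 2 = -2)
T = -74062 (T = -2 + (237 + (3*(-2) - 1))*(-322) = -2 + (237 + (-6 - 1))*(-322) = -2 + (237 - 7)*(-322) = -2 + 230*(-322) = -2 - 74060 = -74062)
-359995 - T = -359995 - 1*(-74062) = -359995 + 74062 = -285933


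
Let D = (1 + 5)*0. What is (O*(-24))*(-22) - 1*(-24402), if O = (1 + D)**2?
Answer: 24930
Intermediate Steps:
D = 0 (D = 6*0 = 0)
O = 1 (O = (1 + 0)**2 = 1**2 = 1)
(O*(-24))*(-22) - 1*(-24402) = (1*(-24))*(-22) - 1*(-24402) = -24*(-22) + 24402 = 528 + 24402 = 24930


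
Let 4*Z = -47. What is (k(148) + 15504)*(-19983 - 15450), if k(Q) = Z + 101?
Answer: -2210062509/4 ≈ -5.5252e+8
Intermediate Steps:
Z = -47/4 (Z = (¼)*(-47) = -47/4 ≈ -11.750)
k(Q) = 357/4 (k(Q) = -47/4 + 101 = 357/4)
(k(148) + 15504)*(-19983 - 15450) = (357/4 + 15504)*(-19983 - 15450) = (62373/4)*(-35433) = -2210062509/4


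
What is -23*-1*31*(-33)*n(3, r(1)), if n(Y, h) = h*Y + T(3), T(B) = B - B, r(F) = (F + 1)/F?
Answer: -141174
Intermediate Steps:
r(F) = (1 + F)/F
T(B) = 0
n(Y, h) = Y*h (n(Y, h) = h*Y + 0 = Y*h + 0 = Y*h)
-23*-1*31*(-33)*n(3, r(1)) = -23*-1*31*(-33)*3*((1 + 1)/1) = -23*(-31*(-33))*3*(1*2) = -23529*3*2 = -23529*6 = -23*6138 = -141174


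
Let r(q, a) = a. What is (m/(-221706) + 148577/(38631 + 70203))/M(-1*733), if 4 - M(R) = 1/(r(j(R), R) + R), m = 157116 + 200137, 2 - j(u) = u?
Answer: -13195911664/214420408281 ≈ -0.061542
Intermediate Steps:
j(u) = 2 - u
m = 357253
M(R) = 4 - 1/(2*R) (M(R) = 4 - 1/(R + R) = 4 - 1/(2*R))
(m/(-221706) + 148577/(38631 + 70203))/M(-1*733) = (357253/(-221706) + 148577/(38631 + 70203))/(4 - 1/(2*((-1*733)))) = (357253*(-1/221706) + 148577/108834)/(4 - 1/2/(-733)) = (-357253/221706 + 148577*(1/108834))/(4 - 1/2*(-1/733)) = (-357253/221706 + 13507/9894)/(4 + 1/1466) = -45006520/(182796597*5865/1466) = -45006520/182796597*1466/5865 = -13195911664/214420408281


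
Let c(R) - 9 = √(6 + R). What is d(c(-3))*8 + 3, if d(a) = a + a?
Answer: 147 + 16*√3 ≈ 174.71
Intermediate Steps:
c(R) = 9 + √(6 + R)
d(a) = 2*a
d(c(-3))*8 + 3 = (2*(9 + √(6 - 3)))*8 + 3 = (2*(9 + √3))*8 + 3 = (18 + 2*√3)*8 + 3 = (144 + 16*√3) + 3 = 147 + 16*√3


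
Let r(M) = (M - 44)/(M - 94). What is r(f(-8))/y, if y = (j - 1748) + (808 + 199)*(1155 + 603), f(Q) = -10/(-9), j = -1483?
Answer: 193/738637350 ≈ 2.6129e-7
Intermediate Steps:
f(Q) = 10/9 (f(Q) = -10*(-1/9) = 10/9)
r(M) = (-44 + M)/(-94 + M)
y = 1767075 (y = (-1483 - 1748) + (808 + 199)*(1155 + 603) = -3231 + 1007*1758 = -3231 + 1770306 = 1767075)
r(f(-8))/y = ((-44 + 10/9)/(-94 + 10/9))/1767075 = (-386/9/(-836/9))*(1/1767075) = -9/836*(-386/9)*(1/1767075) = (193/418)*(1/1767075) = 193/738637350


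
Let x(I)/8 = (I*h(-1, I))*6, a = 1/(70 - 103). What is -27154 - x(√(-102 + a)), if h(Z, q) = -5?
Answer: -27154 + 80*I*√111111/11 ≈ -27154.0 + 2424.2*I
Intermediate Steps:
a = -1/33 (a = 1/(-33) = -1/33 ≈ -0.030303)
x(I) = -240*I (x(I) = 8*((I*(-5))*6) = 8*(-5*I*6) = 8*(-30*I) = -240*I)
-27154 - x(√(-102 + a)) = -27154 - (-240)*√(-102 - 1/33) = -27154 - (-240)*√(-3367/33) = -27154 - (-240)*I*√111111/33 = -27154 - (-80)*I*√111111/11 = -27154 + 80*I*√111111/11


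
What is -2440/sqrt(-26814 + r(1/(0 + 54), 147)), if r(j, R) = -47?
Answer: 2440*I*sqrt(26861)/26861 ≈ 14.888*I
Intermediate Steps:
-2440/sqrt(-26814 + r(1/(0 + 54), 147)) = -2440/sqrt(-26814 - 47) = -2440*(-I*sqrt(26861)/26861) = -(-2440)*I*sqrt(26861)/26861 = 2440*I*sqrt(26861)/26861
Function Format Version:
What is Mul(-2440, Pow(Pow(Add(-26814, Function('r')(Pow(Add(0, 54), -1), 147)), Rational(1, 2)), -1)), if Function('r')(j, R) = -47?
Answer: Mul(Rational(2440, 26861), I, Pow(26861, Rational(1, 2))) ≈ Mul(14.888, I)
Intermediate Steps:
Mul(-2440, Pow(Pow(Add(-26814, Function('r')(Pow(Add(0, 54), -1), 147)), Rational(1, 2)), -1)) = Mul(-2440, Pow(Pow(Add(-26814, -47), Rational(1, 2)), -1)) = Mul(-2440, Pow(Pow(-26861, Rational(1, 2)), -1)) = Mul(-2440, Pow(Mul(I, Pow(26861, Rational(1, 2))), -1)) = Mul(-2440, Mul(Rational(-1, 26861), I, Pow(26861, Rational(1, 2)))) = Mul(Rational(2440, 26861), I, Pow(26861, Rational(1, 2)))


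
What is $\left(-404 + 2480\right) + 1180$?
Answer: $3256$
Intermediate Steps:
$\left(-404 + 2480\right) + 1180 = 2076 + 1180 = 3256$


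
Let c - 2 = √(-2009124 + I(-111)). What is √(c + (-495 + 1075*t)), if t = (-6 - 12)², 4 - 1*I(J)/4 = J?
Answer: √(347807 + 2*I*√502166) ≈ 589.75 + 1.202*I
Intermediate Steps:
I(J) = 16 - 4*J
t = 324 (t = (-18)² = 324)
c = 2 + 2*I*√502166 (c = 2 + √(-2009124 + (16 - 4*(-111))) = 2 + √(-2009124 + (16 + 444)) = 2 + √(-2009124 + 460) = 2 + √(-2008664) = 2 + 2*I*√502166 ≈ 2.0 + 1417.3*I)
√(c + (-495 + 1075*t)) = √((2 + 2*I*√502166) + (-495 + 1075*324)) = √((2 + 2*I*√502166) + (-495 + 348300)) = √((2 + 2*I*√502166) + 347805) = √(347807 + 2*I*√502166)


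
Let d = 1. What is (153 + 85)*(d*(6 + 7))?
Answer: 3094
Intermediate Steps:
(153 + 85)*(d*(6 + 7)) = (153 + 85)*(1*(6 + 7)) = 238*(1*13) = 238*13 = 3094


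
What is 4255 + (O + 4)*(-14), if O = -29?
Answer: 4605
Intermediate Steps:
4255 + (O + 4)*(-14) = 4255 + (-29 + 4)*(-14) = 4255 - 25*(-14) = 4255 + 350 = 4605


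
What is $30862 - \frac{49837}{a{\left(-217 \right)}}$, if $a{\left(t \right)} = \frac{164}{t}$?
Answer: $\frac{15875997}{164} \approx 96805.0$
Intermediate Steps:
$30862 - \frac{49837}{a{\left(-217 \right)}} = 30862 - \frac{49837}{164 \frac{1}{-217}} = 30862 - \frac{49837}{164 \left(- \frac{1}{217}\right)} = 30862 - \frac{49837}{- \frac{164}{217}} = 30862 - 49837 \left(- \frac{217}{164}\right) = 30862 - - \frac{10814629}{164} = 30862 + \frac{10814629}{164} = \frac{15875997}{164}$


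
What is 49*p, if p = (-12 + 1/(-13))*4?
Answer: -30772/13 ≈ -2367.1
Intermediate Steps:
p = -628/13 (p = (-12 - 1/13)*4 = -157/13*4 = -628/13 ≈ -48.308)
49*p = 49*(-628/13) = -30772/13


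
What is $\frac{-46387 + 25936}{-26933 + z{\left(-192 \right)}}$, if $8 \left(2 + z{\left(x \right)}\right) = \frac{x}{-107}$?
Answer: $\frac{2188257}{2882021} \approx 0.75928$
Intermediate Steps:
$z{\left(x \right)} = -2 - \frac{x}{856}$ ($z{\left(x \right)} = -2 + \frac{x \frac{1}{-107}}{8} = -2 + \frac{x \left(- \frac{1}{107}\right)}{8} = -2 + \frac{\left(- \frac{1}{107}\right) x}{8} = -2 - \frac{x}{856}$)
$\frac{-46387 + 25936}{-26933 + z{\left(-192 \right)}} = \frac{-46387 + 25936}{-26933 - \frac{190}{107}} = - \frac{20451}{-26933 + \left(-2 + \frac{24}{107}\right)} = - \frac{20451}{-26933 - \frac{190}{107}} = - \frac{20451}{- \frac{2882021}{107}} = \left(-20451\right) \left(- \frac{107}{2882021}\right) = \frac{2188257}{2882021}$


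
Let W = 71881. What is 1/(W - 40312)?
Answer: 1/31569 ≈ 3.1677e-5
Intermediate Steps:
1/(W - 40312) = 1/(71881 - 40312) = 1/31569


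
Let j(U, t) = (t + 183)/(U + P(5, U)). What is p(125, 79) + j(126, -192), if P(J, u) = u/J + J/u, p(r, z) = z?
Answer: 7521529/95281 ≈ 78.940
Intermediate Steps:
P(J, u) = J/u + u/J
j(U, t) = (183 + t)/(5/U + 6*U/5) (j(U, t) = (t + 183)/(U + (5/U + U/5)) = (183 + t)/(U + (5/U + U*(⅕))) = (183 + t)/(U + (5/U + U/5)) = (183 + t)/(5/U + 6*U/5))
p(125, 79) + j(126, -192) = 79 + 5*126*(183 - 192)/(25 + 6*126²) = 79 + 5*126*(-9)/(25 + 6*15876) = 79 + 5*126*(-9)/(25 + 95256) = 79 + 5*126*(-9)/95281 = 79 + 5*126*(1/95281)*(-9) = 79 - 5670/95281 = 7521529/95281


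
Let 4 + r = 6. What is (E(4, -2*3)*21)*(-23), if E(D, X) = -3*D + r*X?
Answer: 11592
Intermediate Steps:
r = 2 (r = -4 + 6 = 2)
E(D, X) = -3*D + 2*X
(E(4, -2*3)*21)*(-23) = ((-3*4 + 2*(-2*3))*21)*(-23) = ((-12 + 2*(-6))*21)*(-23) = ((-12 - 12)*21)*(-23) = -24*21*(-23) = -504*(-23) = 11592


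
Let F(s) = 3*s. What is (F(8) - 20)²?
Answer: 16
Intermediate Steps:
(F(8) - 20)² = (3*8 - 20)² = (24 - 20)² = 4² = 16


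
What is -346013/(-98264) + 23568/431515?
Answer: 151625685647/42402389960 ≈ 3.5759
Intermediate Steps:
-346013/(-98264) + 23568/431515 = -346013*(-1/98264) + 23568*(1/431515) = 346013/98264 + 23568/431515 = 151625685647/42402389960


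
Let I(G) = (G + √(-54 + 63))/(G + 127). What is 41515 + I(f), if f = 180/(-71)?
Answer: 366868088/8837 ≈ 41515.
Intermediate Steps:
f = -180/71 (f = 180*(-1/71) = -180/71 ≈ -2.5352)
I(G) = (3 + G)/(127 + G) (I(G) = (G + √9)/(127 + G) = (G + 3)/(127 + G) = (3 + G)/(127 + G))
41515 + I(f) = 41515 + (3 - 180/71)/(127 - 180/71) = 41515 + (33/71)/(8837/71) = 41515 + (71/8837)*(33/71) = 41515 + 33/8837 = 366868088/8837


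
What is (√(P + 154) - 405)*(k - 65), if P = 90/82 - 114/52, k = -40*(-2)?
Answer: -6075 + 15*√173754802/1066 ≈ -5889.5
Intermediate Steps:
k = 80
P = -1167/1066 (P = 90*(1/82) - 114*1/52 = 45/41 - 57/26 = -1167/1066 ≈ -1.0947)
(√(P + 154) - 405)*(k - 65) = (√(-1167/1066 + 154) - 405)*(80 - 65) = (√(162997/1066) - 405)*15 = (√173754802/1066 - 405)*15 = (-405 + √173754802/1066)*15 = -6075 + 15*√173754802/1066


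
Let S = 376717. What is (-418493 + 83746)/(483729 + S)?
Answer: -334747/860446 ≈ -0.38904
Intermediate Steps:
(-418493 + 83746)/(483729 + S) = (-418493 + 83746)/(483729 + 376717) = -334747/860446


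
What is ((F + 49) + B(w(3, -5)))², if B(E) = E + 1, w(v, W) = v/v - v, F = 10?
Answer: 3364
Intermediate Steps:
w(v, W) = 1 - v
B(E) = 1 + E
((F + 49) + B(w(3, -5)))² = ((10 + 49) + (1 + (1 - 1*3)))² = (59 + (1 + (1 - 3)))² = (59 + (1 - 2))² = (59 - 1)² = 58² = 3364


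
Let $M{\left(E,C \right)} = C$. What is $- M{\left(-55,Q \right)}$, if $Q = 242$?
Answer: $-242$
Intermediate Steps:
$- M{\left(-55,Q \right)} = \left(-1\right) 242 = -242$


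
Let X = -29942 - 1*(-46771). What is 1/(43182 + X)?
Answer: 1/60011 ≈ 1.6664e-5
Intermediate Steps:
X = 16829 (X = -29942 + 46771 = 16829)
1/(43182 + X) = 1/(43182 + 16829) = 1/60011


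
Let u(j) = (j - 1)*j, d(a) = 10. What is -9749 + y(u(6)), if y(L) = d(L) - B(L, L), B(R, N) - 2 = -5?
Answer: -9736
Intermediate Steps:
B(R, N) = -3 (B(R, N) = 2 - 5 = -3)
u(j) = j*(-1 + j) (u(j) = (-1 + j)*j = j*(-1 + j))
y(L) = 13 (y(L) = 10 - 1*(-3) = 10 + 3 = 13)
-9749 + y(u(6)) = -9749 + 13 = -9736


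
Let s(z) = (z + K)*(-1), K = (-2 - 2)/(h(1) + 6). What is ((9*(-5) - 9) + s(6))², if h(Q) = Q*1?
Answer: 173056/49 ≈ 3531.8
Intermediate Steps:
h(Q) = Q
K = -4/7 (K = (-2 - 2)/(1 + 6) = -4/7 ≈ -0.57143)
s(z) = 4/7 - z (s(z) = (z - 4/7)*(-1) = (-4/7 + z)*(-1) = 4/7 - z)
((9*(-5) - 9) + s(6))² = ((9*(-5) - 9) + (4/7 - 1*6))² = ((-45 - 9) + (4/7 - 6))² = (-54 - 38/7)² = (-416/7)² = 173056/49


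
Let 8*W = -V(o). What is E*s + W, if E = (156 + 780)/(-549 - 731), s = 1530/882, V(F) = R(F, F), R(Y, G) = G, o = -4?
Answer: -1205/1568 ≈ -0.76849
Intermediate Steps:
V(F) = F
W = ½ (W = (-1*(-4))/8 = (⅛)*4 = ½ ≈ 0.50000)
s = 85/49 (s = 1530*(1/882) = 85/49 ≈ 1.7347)
E = -117/160 (E = 936/(-1280) = 936*(-1/1280) = -117/160 ≈ -0.73125)
E*s + W = -117/160*85/49 + ½ = -1989/1568 + ½ = -1205/1568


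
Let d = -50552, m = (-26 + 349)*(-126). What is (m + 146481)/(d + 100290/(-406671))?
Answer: -14339626131/6852710894 ≈ -2.0925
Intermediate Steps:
m = -40698 (m = 323*(-126) = -40698)
(m + 146481)/(d + 100290/(-406671)) = (-40698 + 146481)/(-50552 + 100290/(-406671)) = 105783/(-50552 + 100290*(-1/406671)) = 105783/(-50552 - 33430/135557) = 105783/(-6852710894/135557) = 105783*(-135557/6852710894) = -14339626131/6852710894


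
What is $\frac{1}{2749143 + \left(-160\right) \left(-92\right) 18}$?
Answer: $\frac{1}{3014103} \approx 3.3177 \cdot 10^{-7}$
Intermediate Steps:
$\frac{1}{2749143 + \left(-160\right) \left(-92\right) 18} = \frac{1}{2749143 + 14720 \cdot 18} = \frac{1}{2749143 + 264960} = \frac{1}{3014103}$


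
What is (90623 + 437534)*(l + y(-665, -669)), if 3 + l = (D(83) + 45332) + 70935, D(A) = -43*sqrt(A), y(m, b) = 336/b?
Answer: 13693399781320/223 - 22710751*sqrt(83) ≈ 6.1198e+10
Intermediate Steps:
l = 116264 - 43*sqrt(83) (l = -3 + ((-43*sqrt(83) + 45332) + 70935) = -3 + ((45332 - 43*sqrt(83)) + 70935) = -3 + (116267 - 43*sqrt(83)) = 116264 - 43*sqrt(83) ≈ 1.1587e+5)
(90623 + 437534)*(l + y(-665, -669)) = (90623 + 437534)*((116264 - 43*sqrt(83)) + 336/(-669)) = 528157*((116264 - 43*sqrt(83)) + 336*(-1/669)) = 528157*((116264 - 43*sqrt(83)) - 112/223) = 528157*(25926760/223 - 43*sqrt(83)) = 13693399781320/223 - 22710751*sqrt(83)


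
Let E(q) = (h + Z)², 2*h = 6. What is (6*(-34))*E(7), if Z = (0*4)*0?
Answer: -1836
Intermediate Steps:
Z = 0 (Z = 0*0 = 0)
h = 3 (h = (½)*6 = 3)
E(q) = 9 (E(q) = (3 + 0)² = 3² = 9)
(6*(-34))*E(7) = (6*(-34))*9 = -204*9 = -1836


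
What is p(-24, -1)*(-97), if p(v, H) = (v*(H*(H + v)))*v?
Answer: -1396800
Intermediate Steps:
p(v, H) = H*v²*(H + v) (p(v, H) = (H*v*(H + v))*v = H*v²*(H + v))
p(-24, -1)*(-97) = -1*(-24)²*(-1 - 24)*(-97) = -1*576*(-25)*(-97) = 14400*(-97) = -1396800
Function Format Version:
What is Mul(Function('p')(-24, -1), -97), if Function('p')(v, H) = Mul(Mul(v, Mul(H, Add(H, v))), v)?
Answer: -1396800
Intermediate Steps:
Function('p')(v, H) = Mul(H, Pow(v, 2), Add(H, v)) (Function('p')(v, H) = Mul(Mul(H, v, Add(H, v)), v) = Mul(H, Pow(v, 2), Add(H, v)))
Mul(Function('p')(-24, -1), -97) = Mul(Mul(-1, Pow(-24, 2), Add(-1, -24)), -97) = Mul(Mul(-1, 576, -25), -97) = Mul(14400, -97) = -1396800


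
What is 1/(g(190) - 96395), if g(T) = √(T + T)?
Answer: -19279/1858399129 - 2*√95/9291995645 ≈ -1.0376e-5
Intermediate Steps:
g(T) = √2*√T (g(T) = √(2*T) = √2*√T)
1/(g(190) - 96395) = 1/(√2*√190 - 96395) = 1/(2*√95 - 96395) = 1/(-96395 + 2*√95)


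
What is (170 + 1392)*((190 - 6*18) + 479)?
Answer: 876282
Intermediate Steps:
(170 + 1392)*((190 - 6*18) + 479) = 1562*((190 - 108) + 479) = 1562*(82 + 479) = 1562*561 = 876282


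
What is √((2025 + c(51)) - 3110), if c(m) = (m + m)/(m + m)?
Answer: 2*I*√271 ≈ 32.924*I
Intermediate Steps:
c(m) = 1 (c(m) = (2*m)/((2*m)) = (2*m)*(1/(2*m)) = 1)
√((2025 + c(51)) - 3110) = √((2025 + 1) - 3110) = √(2026 - 3110) = √(-1084) = 2*I*√271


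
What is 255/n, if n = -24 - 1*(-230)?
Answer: 255/206 ≈ 1.2379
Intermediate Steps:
n = 206 (n = -24 + 230 = 206)
255/n = 255/206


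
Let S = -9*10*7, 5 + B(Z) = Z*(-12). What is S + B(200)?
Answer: -3035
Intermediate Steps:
B(Z) = -5 - 12*Z (B(Z) = -5 + Z*(-12) = -5 - 12*Z)
S = -630 (S = -90*7 = -630)
S + B(200) = -630 + (-5 - 12*200) = -630 + (-5 - 2400) = -630 - 2405 = -3035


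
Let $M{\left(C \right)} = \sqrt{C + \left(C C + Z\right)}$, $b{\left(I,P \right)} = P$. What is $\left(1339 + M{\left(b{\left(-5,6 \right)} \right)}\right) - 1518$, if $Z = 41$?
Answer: $-179 + \sqrt{83} \approx -169.89$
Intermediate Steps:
$M{\left(C \right)} = \sqrt{41 + C + C^{2}}$ ($M{\left(C \right)} = \sqrt{C + \left(C C + 41\right)} = \sqrt{C + \left(C^{2} + 41\right)} = \sqrt{C + \left(41 + C^{2}\right)} = \sqrt{41 + C + C^{2}}$)
$\left(1339 + M{\left(b{\left(-5,6 \right)} \right)}\right) - 1518 = \left(1339 + \sqrt{41 + 6 + 6^{2}}\right) - 1518 = \left(1339 + \sqrt{41 + 6 + 36}\right) - 1518 = \left(1339 + \sqrt{83}\right) - 1518 = -179 + \sqrt{83}$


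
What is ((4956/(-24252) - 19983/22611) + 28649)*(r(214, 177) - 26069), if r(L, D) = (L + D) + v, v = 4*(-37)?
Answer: -11269767267220686/15232277 ≈ -7.3986e+8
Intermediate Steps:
v = -148
r(L, D) = -148 + D + L (r(L, D) = (L + D) - 148 = (D + L) - 148 = -148 + D + L)
((4956/(-24252) - 19983/22611) + 28649)*(r(214, 177) - 26069) = ((4956/(-24252) - 19983/22611) + 28649)*((-148 + 177 + 214) - 26069) = ((4956*(-1/24252) - 19983*1/22611) + 28649)*(243 - 26069) = ((-413/2021 - 6661/7537) + 28649)*(-25826) = (-16574662/15232277 + 28649)*(-25826) = (436372929111/15232277)*(-25826) = -11269767267220686/15232277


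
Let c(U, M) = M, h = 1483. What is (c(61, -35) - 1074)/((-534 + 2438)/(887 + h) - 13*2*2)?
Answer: 1314165/60668 ≈ 21.662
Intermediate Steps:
(c(61, -35) - 1074)/((-534 + 2438)/(887 + h) - 13*2*2) = (-35 - 1074)/((-534 + 2438)/(887 + 1483) - 13*2*2) = -1109/(1904/2370 - 26*2) = -1109/(1904*(1/2370) - 52) = -1109/(952/1185 - 52) = -1109/(-60668/1185) = -1109*(-1185/60668) = 1314165/60668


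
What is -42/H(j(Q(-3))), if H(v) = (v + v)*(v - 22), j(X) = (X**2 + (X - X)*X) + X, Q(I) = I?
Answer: 7/32 ≈ 0.21875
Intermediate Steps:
j(X) = X + X**2 (j(X) = (X**2 + 0*X) + X = (X**2 + 0) + X = X**2 + X = X + X**2)
H(v) = 2*v*(-22 + v) (H(v) = (2*v)*(-22 + v) = 2*v*(-22 + v))
-42/H(j(Q(-3))) = -42*(-1/(6*(1 - 3)*(-22 - 3*(1 - 3)))) = -42*1/(12*(-22 - 3*(-2))) = -42*1/(12*(-22 + 6)) = -42/(2*6*(-16)) = -42/(-192) = -42*(-1/192) = 7/32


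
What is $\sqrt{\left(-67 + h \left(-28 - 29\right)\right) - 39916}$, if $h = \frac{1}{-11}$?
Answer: $\frac{2 i \sqrt{1209329}}{11} \approx 199.94 i$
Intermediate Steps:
$h = - \frac{1}{11} \approx -0.090909$
$\sqrt{\left(-67 + h \left(-28 - 29\right)\right) - 39916} = \sqrt{\left(-67 - \frac{-28 - 29}{11}\right) - 39916} = \sqrt{\left(-67 - - \frac{57}{11}\right) - 39916} = \sqrt{\left(-67 + \frac{57}{11}\right) - 39916} = \sqrt{- \frac{680}{11} - 39916} = \sqrt{- \frac{439756}{11}} = \frac{2 i \sqrt{1209329}}{11}$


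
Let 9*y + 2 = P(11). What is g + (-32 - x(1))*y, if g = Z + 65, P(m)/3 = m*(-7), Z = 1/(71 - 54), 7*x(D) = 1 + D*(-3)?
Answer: 316340/357 ≈ 886.11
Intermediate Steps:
x(D) = ⅐ - 3*D/7 (x(D) = (1 + D*(-3))/7 = (1 - 3*D)/7 = ⅐ - 3*D/7)
Z = 1/17 ≈ 0.058824
P(m) = -21*m (P(m) = 3*(m*(-7)) = 3*(-7*m) = -21*m)
y = -233/9 (y = -2/9 + (-21*11)/9 = -2/9 + (⅑)*(-231) = -2/9 - 77/3 = -233/9 ≈ -25.889)
g = 1106/17 (g = 1/17 + 65 = 1106/17 ≈ 65.059)
g + (-32 - x(1))*y = 1106/17 + (-32 - (⅐ - 3/7*1))*(-233/9) = 1106/17 + (-32 - (⅐ - 3/7))*(-233/9) = 1106/17 + (-32 - 1*(-2/7))*(-233/9) = 1106/17 + (-32 + 2/7)*(-233/9) = 1106/17 - 222/7*(-233/9) = 1106/17 + 17242/21 = 316340/357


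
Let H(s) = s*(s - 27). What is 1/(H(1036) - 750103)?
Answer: 1/295221 ≈ 3.3873e-6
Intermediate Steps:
H(s) = s*(-27 + s)
1/(H(1036) - 750103) = 1/(1036*(-27 + 1036) - 750103) = 1/(1036*1009 - 750103) = 1/(1045324 - 750103) = 1/295221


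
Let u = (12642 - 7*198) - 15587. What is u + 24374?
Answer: 20043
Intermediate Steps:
u = -4331 (u = (12642 - 1386) - 15587 = 11256 - 15587 = -4331)
u + 24374 = -4331 + 24374 = 20043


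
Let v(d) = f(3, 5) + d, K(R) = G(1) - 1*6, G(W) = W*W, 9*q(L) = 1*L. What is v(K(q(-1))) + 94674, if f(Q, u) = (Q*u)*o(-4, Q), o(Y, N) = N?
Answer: 94714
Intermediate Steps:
q(L) = L/9 (q(L) = (1*L)/9 = L/9)
G(W) = W**2
f(Q, u) = u*Q**2 (f(Q, u) = (Q*u)*Q = u*Q**2)
K(R) = -5 (K(R) = 1**2 - 1*6 = 1 - 6 = -5)
v(d) = 45 + d (v(d) = 5*3**2 + d = 5*9 + d = 45 + d)
v(K(q(-1))) + 94674 = (45 - 5) + 94674 = 40 + 94674 = 94714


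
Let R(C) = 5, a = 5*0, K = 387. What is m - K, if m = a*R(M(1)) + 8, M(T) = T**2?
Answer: -379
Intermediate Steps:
a = 0
m = 8 (m = 0*5 + 8 = 0 + 8 = 8)
m - K = 8 - 1*387 = 8 - 387 = -379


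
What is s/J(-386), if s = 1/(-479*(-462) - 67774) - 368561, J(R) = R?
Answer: 56582958963/59260264 ≈ 954.82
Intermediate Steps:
s = -56582958963/153524 (s = 1/(221298 - 67774) - 368561 = 1/153524 - 368561 = -56582958963/153524 ≈ -3.6856e+5)
s/J(-386) = -56582958963/153524/(-386) = -56582958963/153524*(-1/386) = 56582958963/59260264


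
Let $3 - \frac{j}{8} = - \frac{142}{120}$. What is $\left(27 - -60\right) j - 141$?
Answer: $\frac{13853}{5} \approx 2770.6$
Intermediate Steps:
$j = \frac{502}{15}$ ($j = 24 - 8 \left(- \frac{142}{120}\right) = 24 - 8 \left(\left(-142\right) \frac{1}{120}\right) = 24 - - \frac{142}{15} = 24 + \frac{142}{15} = \frac{502}{15} \approx 33.467$)
$\left(27 - -60\right) j - 141 = \left(27 - -60\right) \frac{502}{15} - 141 = \left(27 + 60\right) \frac{502}{15} - 141 = 87 \cdot \frac{502}{15} - 141 = \frac{14558}{5} - 141 = \frac{13853}{5}$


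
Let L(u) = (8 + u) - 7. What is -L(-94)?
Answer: 93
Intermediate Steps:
L(u) = 1 + u
-L(-94) = -(1 - 94) = -1*(-93) = 93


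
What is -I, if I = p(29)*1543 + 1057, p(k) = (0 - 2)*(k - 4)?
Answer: 76093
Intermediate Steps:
p(k) = 8 - 2*k (p(k) = -2*(-4 + k) = 8 - 2*k)
I = -76093 (I = (8 - 2*29)*1543 + 1057 = (8 - 58)*1543 + 1057 = -50*1543 + 1057 = -77150 + 1057 = -76093)
-I = -1*(-76093) = 76093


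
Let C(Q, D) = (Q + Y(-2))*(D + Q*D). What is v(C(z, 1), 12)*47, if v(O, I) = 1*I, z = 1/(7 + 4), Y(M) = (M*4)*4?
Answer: 564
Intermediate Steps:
Y(M) = 16*M (Y(M) = (4*M)*4 = 16*M)
z = 1/11 ≈ 0.090909
C(Q, D) = (-32 + Q)*(D + D*Q) (C(Q, D) = (Q + 16*(-2))*(D + Q*D) = (Q - 32)*(D + D*Q) = (-32 + Q)*(D + D*Q))
v(O, I) = I
v(C(z, 1), 12)*47 = 12*47 = 564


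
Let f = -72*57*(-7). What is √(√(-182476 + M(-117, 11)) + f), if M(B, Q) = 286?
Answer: √(28728 + I*√182190) ≈ 169.5 + 1.259*I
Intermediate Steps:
f = 28728 (f = -4104*(-7) = 28728)
√(√(-182476 + M(-117, 11)) + f) = √(√(-182476 + 286) + 28728) = √(√(-182190) + 28728) = √(I*√182190 + 28728) = √(28728 + I*√182190)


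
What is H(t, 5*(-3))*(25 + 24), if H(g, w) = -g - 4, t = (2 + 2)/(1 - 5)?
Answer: -147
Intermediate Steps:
t = -1 (t = 4/(-4) = 4*(-¼) = -1)
H(g, w) = -4 - g
H(t, 5*(-3))*(25 + 24) = (-4 - 1*(-1))*(25 + 24) = (-4 + 1)*49 = -3*49 = -147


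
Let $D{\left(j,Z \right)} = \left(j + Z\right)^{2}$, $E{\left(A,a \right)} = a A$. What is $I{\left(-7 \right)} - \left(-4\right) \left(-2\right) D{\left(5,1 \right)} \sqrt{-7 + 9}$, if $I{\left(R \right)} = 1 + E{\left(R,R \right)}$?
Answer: $50 - 288 \sqrt{2} \approx -357.29$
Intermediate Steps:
$E{\left(A,a \right)} = A a$
$D{\left(j,Z \right)} = \left(Z + j\right)^{2}$
$I{\left(R \right)} = 1 + R^{2}$ ($I{\left(R \right)} = 1 + R R = 1 + R^{2}$)
$I{\left(-7 \right)} - \left(-4\right) \left(-2\right) D{\left(5,1 \right)} \sqrt{-7 + 9} = \left(1 + \left(-7\right)^{2}\right) - \left(-4\right) \left(-2\right) \left(1 + 5\right)^{2} \sqrt{-7 + 9} = \left(1 + 49\right) - 8 \cdot 6^{2} \sqrt{2} = 50 - 8 \cdot 36 \sqrt{2} = 50 - 288 \sqrt{2}$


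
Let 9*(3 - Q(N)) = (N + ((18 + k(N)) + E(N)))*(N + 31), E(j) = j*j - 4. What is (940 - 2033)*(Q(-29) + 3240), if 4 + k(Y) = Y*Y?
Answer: -28266073/9 ≈ -3.1407e+6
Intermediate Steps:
k(Y) = -4 + Y² (k(Y) = -4 + Y*Y = -4 + Y²)
E(j) = -4 + j² (E(j) = j² - 4 = -4 + j²)
Q(N) = 3 - (31 + N)*(10 + N + 2*N²)/9 (Q(N) = 3 - (N + ((18 + (-4 + N²)) + (-4 + N²)))*(N + 31)/9 = 3 - (N + ((14 + N²) + (-4 + N²)))*(31 + N)/9 = 3 - (N + (10 + 2*N²))*(31 + N)/9 = 3 - (10 + N + 2*N²)*(31 + N)/9 = 3 - (31 + N)*(10 + N + 2*N²)/9)
(940 - 2033)*(Q(-29) + 3240) = (940 - 2033)*((-283/9 - 7*(-29)² - 41/9*(-29) - 2/9*(-29)³) + 3240) = -1093*((-283/9 - 7*841 + 1189/9 - 2/9*(-24389)) + 3240) = -1093*((-283/9 - 5887 + 1189/9 + 48778/9) + 3240) = -1093*(-3299/9 + 3240) = -1093*25861/9 = -28266073/9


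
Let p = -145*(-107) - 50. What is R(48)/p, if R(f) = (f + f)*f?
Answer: 1536/5155 ≈ 0.29796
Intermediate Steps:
p = 15465 (p = 15515 - 50 = 15465)
R(f) = 2*f**2 (R(f) = (2*f)*f = 2*f**2)
R(48)/p = (2*48**2)/15465 = (2*2304)*(1/15465) = 4608*(1/15465) = 1536/5155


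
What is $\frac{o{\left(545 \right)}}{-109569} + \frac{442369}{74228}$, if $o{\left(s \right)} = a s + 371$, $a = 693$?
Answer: $\frac{20407588193}{8133087732} \approx 2.5092$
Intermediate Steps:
$o{\left(s \right)} = 371 + 693 s$ ($o{\left(s \right)} = 693 s + 371 = 371 + 693 s$)
$\frac{o{\left(545 \right)}}{-109569} + \frac{442369}{74228} = \frac{371 + 693 \cdot 545}{-109569} + \frac{442369}{74228} = \left(371 + 377685\right) \left(- \frac{1}{109569}\right) + 442369 \cdot \frac{1}{74228} = 378056 \left(- \frac{1}{109569}\right) + \frac{442369}{74228} = - \frac{378056}{109569} + \frac{442369}{74228} = \frac{20407588193}{8133087732}$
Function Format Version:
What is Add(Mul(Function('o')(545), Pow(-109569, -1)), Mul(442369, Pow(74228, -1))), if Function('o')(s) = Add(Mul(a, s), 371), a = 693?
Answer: Rational(20407588193, 8133087732) ≈ 2.5092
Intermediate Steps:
Function('o')(s) = Add(371, Mul(693, s)) (Function('o')(s) = Add(Mul(693, s), 371) = Add(371, Mul(693, s)))
Add(Mul(Function('o')(545), Pow(-109569, -1)), Mul(442369, Pow(74228, -1))) = Add(Mul(Add(371, Mul(693, 545)), Pow(-109569, -1)), Mul(442369, Pow(74228, -1))) = Add(Mul(Add(371, 377685), Rational(-1, 109569)), Mul(442369, Rational(1, 74228))) = Add(Mul(378056, Rational(-1, 109569)), Rational(442369, 74228)) = Add(Rational(-378056, 109569), Rational(442369, 74228)) = Rational(20407588193, 8133087732)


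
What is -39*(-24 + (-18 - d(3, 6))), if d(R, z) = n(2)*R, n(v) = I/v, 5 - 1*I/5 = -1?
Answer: 3393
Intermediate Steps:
I = 30 (I = 25 - 5*(-1) = 25 + 5 = 30)
n(v) = 30/v
d(R, z) = 15*R (d(R, z) = (30/2)*R = (30*(½))*R = 15*R)
-39*(-24 + (-18 - d(3, 6))) = -39*(-24 + (-18 - 15*3)) = -39*(-24 + (-18 - 1*45)) = -39*(-24 + (-18 - 45)) = -39*(-24 - 63) = -39*(-87) = 3393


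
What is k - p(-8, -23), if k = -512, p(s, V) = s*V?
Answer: -696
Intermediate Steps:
p(s, V) = V*s
k - p(-8, -23) = -512 - (-23)*(-8) = -512 - 1*184 = -512 - 184 = -696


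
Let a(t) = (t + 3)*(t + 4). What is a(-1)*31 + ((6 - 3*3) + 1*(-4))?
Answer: 179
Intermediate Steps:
a(t) = (3 + t)*(4 + t)
a(-1)*31 + ((6 - 3*3) + 1*(-4)) = (12 + (-1)² + 7*(-1))*31 + ((6 - 3*3) + 1*(-4)) = (12 + 1 - 7)*31 + ((6 - 9) - 4) = 6*31 + (-3 - 4) = 186 - 7 = 179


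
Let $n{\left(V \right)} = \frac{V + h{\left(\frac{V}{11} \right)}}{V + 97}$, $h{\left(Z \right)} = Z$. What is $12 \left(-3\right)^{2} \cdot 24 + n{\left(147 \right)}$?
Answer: $\frac{1739673}{671} \approx 2592.7$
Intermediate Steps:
$n{\left(V \right)} = \frac{12 V}{11 \left(97 + V\right)}$ ($n{\left(V \right)} = \frac{V + \frac{V}{11}}{V + 97} = \frac{V + V \frac{1}{11}}{97 + V} = \frac{V + \frac{V}{11}}{97 + V} = \frac{\frac{12}{11} V}{97 + V} = \frac{12 V}{11 \left(97 + V\right)}$)
$12 \left(-3\right)^{2} \cdot 24 + n{\left(147 \right)} = 12 \left(-3\right)^{2} \cdot 24 + \frac{12}{11} \cdot 147 \frac{1}{97 + 147} = 12 \cdot 9 \cdot 24 + \frac{12}{11} \cdot 147 \cdot \frac{1}{244} = 108 \cdot 24 + \frac{12}{11} \cdot 147 \cdot \frac{1}{244} = 2592 + \frac{441}{671} = \frac{1739673}{671}$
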